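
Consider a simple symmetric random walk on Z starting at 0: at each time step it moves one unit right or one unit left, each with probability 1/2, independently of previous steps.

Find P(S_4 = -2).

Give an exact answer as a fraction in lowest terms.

Answer: 1/4

Derivation:
To reach position -2 after 4 steps: need 1 step of +1 and 3 of -1.
Favorable paths: C(4,1) = 4
Total paths: 2^4 = 16
P = 4/16 = 1/4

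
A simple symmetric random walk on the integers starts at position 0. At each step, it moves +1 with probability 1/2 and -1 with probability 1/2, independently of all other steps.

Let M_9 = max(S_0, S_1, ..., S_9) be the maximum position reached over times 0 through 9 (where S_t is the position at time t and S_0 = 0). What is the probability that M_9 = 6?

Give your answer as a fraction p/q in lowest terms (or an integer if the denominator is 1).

Answer: 9/512

Derivation:
Let M_9 = max(S_0,...,S_9). Use the reflection principle: for j ≥ 1, #{paths with M_9 ≥ j} = #{S_9 ≥ j} + #{S_9 ≥ j+1}.
By reflection, #{M_9 ≥ 6} = #{S_9 ≥ 6} + #{S_9 ≥ 7} = 10 + 10 = 20.
#{M_9 ≥ 7} = #{S_9 ≥ 7} + #{S_9 ≥ 8} = 10 + 1 = 11.
#{M_9 = 6} = 20 - 11 = 9.
P(M_9 = 6) = 9/512 = 9/512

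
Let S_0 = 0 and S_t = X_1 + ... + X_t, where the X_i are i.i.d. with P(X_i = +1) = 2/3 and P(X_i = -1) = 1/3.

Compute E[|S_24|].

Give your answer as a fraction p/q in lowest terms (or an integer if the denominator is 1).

Answer: 769378008488/94143178827

Derivation:
S_24 takes values m ≡ 0 (mod 2) with |m| ≤ 24; P(S_24=m) = C(24,(24+m)/2) · (2/3)^((24+m)/2) · (1/3)^((24-m)/2).
Distribution: P(S=-24)=1/282429536481, P(S=-22)=16/94143178827, P(S=-20)=368/94143178827, P(S=-18)=16192/282429536481, P(S=-16)=56672/94143178827, P(S=-14)=453376/94143178827, P(S=-12)=8614144/282429536481, P(S=-10)=4922368/31381059609, P(S=-8)=20920064/31381059609, P(S=-6)=669442048/282429536481, P(S=-4)=669442048/94143178827, P(S=-2)=1704034304/94143178827, P(S=0)=11076222976/282429536481, P(S=2)=6816137216/94143178827, P(S=4)=10711072768/94143178827, P(S=6)=42844291072/282429536481, P(S=8)=5355536384/31381059609, P(S=10)=5040504832/31381059609, P(S=12)=35283533824/282429536481, P(S=14)=7428112384/94143178827, P(S=16)=3714056192/94143178827, P(S=18)=4244635648/282429536481, P(S=20)=385875968/94143178827, P(S=22)=67108864/94143178827, P(S=24)=16777216/282429536481
E[|S_24|] = Σ_m |m|·P(S_24=m) = 769378008488/94143178827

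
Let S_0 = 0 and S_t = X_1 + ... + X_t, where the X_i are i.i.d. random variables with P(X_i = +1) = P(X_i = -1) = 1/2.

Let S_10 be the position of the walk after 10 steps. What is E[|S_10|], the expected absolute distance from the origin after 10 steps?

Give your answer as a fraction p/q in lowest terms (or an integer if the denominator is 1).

Answer: 315/128

Derivation:
S_10 takes values m ≡ 0 (mod 2) with |m| ≤ 10; P(S_10=m) = C(10,(10+m)/2)/2^10.
Total paths: 2^10 = 1024
Distribution: P(S=-10)=1/1024, P(S=-8)=10/1024, P(S=-6)=45/1024, P(S=-4)=120/1024, P(S=-2)=210/1024, P(S=0)=252/1024, P(S=2)=210/1024, P(S=4)=120/1024, P(S=6)=45/1024, P(S=8)=10/1024, P(S=10)=1/1024
E[|S_10|] = Σ_m |m|·P(S_10=m) = 2520/1024 = 315/128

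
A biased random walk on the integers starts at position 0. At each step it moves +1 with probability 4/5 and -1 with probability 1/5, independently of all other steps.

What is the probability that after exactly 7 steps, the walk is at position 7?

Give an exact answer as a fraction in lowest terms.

To reach position 7 after 7 steps: need 7 steps of +1 and 0 steps of -1.
Number of such sequences: C(7,7) = 1
Each has probability (4/5)^7 · (1/5)^0 = 16384/78125
P = 1 · 16384/78125 = 16384/78125

Answer: 16384/78125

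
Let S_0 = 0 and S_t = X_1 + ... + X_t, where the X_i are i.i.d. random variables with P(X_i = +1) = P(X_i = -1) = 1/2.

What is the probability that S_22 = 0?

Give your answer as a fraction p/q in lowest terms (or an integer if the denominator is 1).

Answer: 88179/524288

Derivation:
To return to 0 after 22 steps: need exactly 11 steps of +1 and 11 of -1.
Favorable paths: C(22,11) = 705432
Total paths: 2^22 = 4194304
P = 705432/4194304 = 88179/524288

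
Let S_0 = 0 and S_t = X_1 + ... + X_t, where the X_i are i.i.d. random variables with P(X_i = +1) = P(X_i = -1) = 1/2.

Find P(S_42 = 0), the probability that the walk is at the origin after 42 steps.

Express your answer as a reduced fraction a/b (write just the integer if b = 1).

Answer: 67282234305/549755813888

Derivation:
To return to 0 after 42 steps: need exactly 21 steps of +1 and 21 of -1.
Favorable paths: C(42,21) = 538257874440
Total paths: 2^42 = 4398046511104
P = 538257874440/4398046511104 = 67282234305/549755813888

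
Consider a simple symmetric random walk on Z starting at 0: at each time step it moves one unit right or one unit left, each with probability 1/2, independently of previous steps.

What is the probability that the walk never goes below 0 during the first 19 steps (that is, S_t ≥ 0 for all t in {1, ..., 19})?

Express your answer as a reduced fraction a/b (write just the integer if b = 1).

Answer: 46189/262144

Derivation:
Let f(t,s) = #length-t paths at position s with S_1..S_t all ≥ 0.
f(t,s) = f(t-1,s-1) + f(t-1,s+1) for s ≥ 0; f(t,s) = 0 for s < 0.
t=0: f(0,0)=1
t=1: f(1,1)=1
t=2: f(2,0)=1 f(2,2)=1
t=3: f(3,1)=2 f(3,3)=1
t=4: f(4,0)=2 f(4,2)=3 f(4,4)=1
t=5: f(5,1)=5 f(5,3)=4 f(5,5)=1
t=6: f(6,0)=5 f(6,2)=9 f(6,4)=5 f(6,6)=1
t=7: f(7,1)=14 f(7,3)=14 f(7,5)=6 f(7,7)=1
t=8: f(8,0)=14 f(8,2)=28 f(8,4)=20 f(8,6)=7 f(8,8)=1
t=9: f(9,1)=42 f(9,3)=48 f(9,5)=27 f(9,7)=8 f(9,9)=1
t=10: f(10,0)=42 f(10,2)=90 f(10,4)=75 f(10,6)=35 f(10,8)=9 f(10,10)=1
t=11: f(11,1)=132 f(11,3)=165 f(11,5)=110 f(11,7)=44 f(11,9)=10 f(11,11)=1
t=12: f(12,0)=132 f(12,2)=297 f(12,4)=275 f(12,6)=154 f(12,8)=54 f(12,10)=11 f(12,12)=1
t=13: f(13,1)=429 f(13,3)=572 f(13,5)=429 f(13,7)=208 f(13,9)=65 f(13,11)=12 f(13,13)=1
t=14: f(14,0)=429 f(14,2)=1001 f(14,4)=1001 f(14,6)=637 f(14,8)=273 f(14,10)=77 f(14,12)=13 f(14,14)=1
t=15: f(15,1)=1430 f(15,3)=2002 f(15,5)=1638 f(15,7)=910 f(15,9)=350 f(15,11)=90 f(15,13)=14 f(15,15)=1
t=16: f(16,0)=1430 f(16,2)=3432 f(16,4)=3640 f(16,6)=2548 f(16,8)=1260 f(16,10)=440 f(16,12)=104 f(16,14)=15 f(16,16)=1
t=17: f(17,1)=4862 f(17,3)=7072 f(17,5)=6188 f(17,7)=3808 f(17,9)=1700 f(17,11)=544 f(17,13)=119 f(17,15)=16 f(17,17)=1
t=18: f(18,0)=4862 f(18,2)=11934 f(18,4)=13260 f(18,6)=9996 f(18,8)=5508 f(18,10)=2244 f(18,12)=663 f(18,14)=135 f(18,16)=17 f(18,18)=1
t=19: f(19,1)=16796 f(19,3)=25194 f(19,5)=23256 f(19,7)=15504 f(19,9)=7752 f(19,11)=2907 f(19,13)=798 f(19,15)=152 f(19,17)=18 f(19,19)=1
Σ_s f(19,s) = 92378
P = 92378/524288 = 46189/262144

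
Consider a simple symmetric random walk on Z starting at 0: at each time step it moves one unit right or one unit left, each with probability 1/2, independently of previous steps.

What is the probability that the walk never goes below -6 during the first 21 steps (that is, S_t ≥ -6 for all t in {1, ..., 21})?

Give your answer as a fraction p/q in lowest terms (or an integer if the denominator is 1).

Answer: 227069/262144

Derivation:
Let f(t,s) = #length-t paths at position s with S_1..S_t all ≥ -6.
f(t,s) = f(t-1,s-1) + f(t-1,s+1) for s ≥ -6; f(t,s) = 0 for s < -6.
t=0: f(0,0)=1
t=1: f(1,-1)=1 f(1,1)=1
t=2: f(2,-2)=1 f(2,0)=2 f(2,2)=1
t=3: f(3,-3)=1 f(3,-1)=3 f(3,1)=3 f(3,3)=1
t=4: f(4,-4)=1 f(4,-2)=4 f(4,0)=6 f(4,2)=4 f(4,4)=1
t=5: f(5,-5)=1 f(5,-3)=5 f(5,-1)=10 f(5,1)=10 f(5,3)=5 f(5,5)=1
t=6: f(6,-6)=1 f(6,-4)=6 f(6,-2)=15 f(6,0)=20 f(6,2)=15 f(6,4)=6 f(6,6)=1
t=7: f(7,-5)=7 f(7,-3)=21 f(7,-1)=35 f(7,1)=35 f(7,3)=21 f(7,5)=7 f(7,7)=1
t=8: f(8,-6)=7 f(8,-4)=28 f(8,-2)=56 f(8,0)=70 f(8,2)=56 f(8,4)=28 f(8,6)=8 f(8,8)=1
t=9: f(9,-5)=35 f(9,-3)=84 f(9,-1)=126 f(9,1)=126 f(9,3)=84 f(9,5)=36 f(9,7)=9 f(9,9)=1
t=10: f(10,-6)=35 f(10,-4)=119 f(10,-2)=210 f(10,0)=252 f(10,2)=210 f(10,4)=120 f(10,6)=45 f(10,8)=10 f(10,10)=1
t=11: f(11,-5)=154 f(11,-3)=329 f(11,-1)=462 f(11,1)=462 f(11,3)=330 f(11,5)=165 f(11,7)=55 f(11,9)=11 f(11,11)=1
t=12: f(12,-6)=154 f(12,-4)=483 f(12,-2)=791 f(12,0)=924 f(12,2)=792 f(12,4)=495 f(12,6)=220 f(12,8)=66 f(12,10)=12 f(12,12)=1
t=13: f(13,-5)=637 f(13,-3)=1274 f(13,-1)=1715 f(13,1)=1716 f(13,3)=1287 f(13,5)=715 f(13,7)=286 f(13,9)=78 f(13,11)=13 f(13,13)=1
t=14: f(14,-6)=637 f(14,-4)=1911 f(14,-2)=2989 f(14,0)=3431 f(14,2)=3003 f(14,4)=2002 f(14,6)=1001 f(14,8)=364 f(14,10)=91 f(14,12)=14 f(14,14)=1
t=15: f(15,-5)=2548 f(15,-3)=4900 f(15,-1)=6420 f(15,1)=6434 f(15,3)=5005 f(15,5)=3003 f(15,7)=1365 f(15,9)=455 f(15,11)=105 f(15,13)=15 f(15,15)=1
t=16: f(16,-6)=2548 f(16,-4)=7448 f(16,-2)=11320 f(16,0)=12854 f(16,2)=11439 f(16,4)=8008 f(16,6)=4368 f(16,8)=1820 f(16,10)=560 f(16,12)=120 f(16,14)=16 f(16,16)=1
t=17: f(17,-5)=9996 f(17,-3)=18768 f(17,-1)=24174 f(17,1)=24293 f(17,3)=19447 f(17,5)=12376 f(17,7)=6188 f(17,9)=2380 f(17,11)=680 f(17,13)=136 f(17,15)=17 f(17,17)=1
t=18: f(18,-6)=9996 f(18,-4)=28764 f(18,-2)=42942 f(18,0)=48467 f(18,2)=43740 f(18,4)=31823 f(18,6)=18564 f(18,8)=8568 f(18,10)=3060 f(18,12)=816 f(18,14)=153 f(18,16)=18 f(18,18)=1
t=19: f(19,-5)=38760 f(19,-3)=71706 f(19,-1)=91409 f(19,1)=92207 f(19,3)=75563 f(19,5)=50387 f(19,7)=27132 f(19,9)=11628 f(19,11)=3876 f(19,13)=969 f(19,15)=171 f(19,17)=19 f(19,19)=1
t=20: f(20,-6)=38760 f(20,-4)=110466 f(20,-2)=163115 f(20,0)=183616 f(20,2)=167770 f(20,4)=125950 f(20,6)=77519 f(20,8)=38760 f(20,10)=15504 f(20,12)=4845 f(20,14)=1140 f(20,16)=190 f(20,18)=20 f(20,20)=1
t=21: f(21,-5)=149226 f(21,-3)=273581 f(21,-1)=346731 f(21,1)=351386 f(21,3)=293720 f(21,5)=203469 f(21,7)=116279 f(21,9)=54264 f(21,11)=20349 f(21,13)=5985 f(21,15)=1330 f(21,17)=210 f(21,19)=21 f(21,21)=1
Σ_s f(21,s) = 1816552
P = 1816552/2097152 = 227069/262144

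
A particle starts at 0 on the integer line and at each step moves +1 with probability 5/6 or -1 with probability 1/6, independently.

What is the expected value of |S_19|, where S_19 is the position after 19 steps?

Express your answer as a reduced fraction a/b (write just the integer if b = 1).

Answer: 321630863128141/25389989167104

Derivation:
S_19 takes values m ≡ 1 (mod 2) with |m| ≤ 19; P(S_19=m) = C(19,(19+m)/2) · (5/6)^((19+m)/2) · (1/6)^((19-m)/2).
Distribution: P(S=-19)=1/609359740010496, P(S=-17)=95/609359740010496, P(S=-15)=475/67706637778944, P(S=-13)=40375/203119913336832, P(S=-11)=201875/50779978334208, P(S=-9)=1009375/16926659444736, P(S=-7)=35328125/50779978334208, P(S=-5)=328046875/50779978334208, P(S=-3)=1640234375/33853318889472, P(S=-1)=90212890625/304679870005248, P(S=1)=451064453125/304679870005248, P(S=3)=205029296875/33853318889472, P(S=5)=1025146484375/50779978334208, P(S=7)=2760009765625/50779978334208, P(S=9)=1971435546875/16926659444736, P(S=11)=9857177734375/50779978334208, P(S=13)=49285888671875/203119913336832, P(S=15)=14495849609375/67706637778944, P(S=17)=72479248046875/609359740010496, P(S=19)=19073486328125/609359740010496
E[|S_19|] = Σ_m |m|·P(S_19=m) = 321630863128141/25389989167104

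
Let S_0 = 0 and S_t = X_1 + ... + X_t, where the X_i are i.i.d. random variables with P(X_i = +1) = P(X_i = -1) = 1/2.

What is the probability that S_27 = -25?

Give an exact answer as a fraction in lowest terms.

Answer: 27/134217728

Derivation:
To reach position -25 after 27 steps: need 1 step of +1 and 26 of -1.
Favorable paths: C(27,1) = 27
Total paths: 2^27 = 134217728
P = 27/134217728 = 27/134217728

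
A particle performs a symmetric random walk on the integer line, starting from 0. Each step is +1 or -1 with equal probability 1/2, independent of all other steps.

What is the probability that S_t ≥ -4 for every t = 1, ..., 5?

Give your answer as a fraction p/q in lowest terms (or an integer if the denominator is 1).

Answer: 31/32

Derivation:
Let f(t,s) = #length-t paths at position s with S_1..S_t all ≥ -4.
f(t,s) = f(t-1,s-1) + f(t-1,s+1) for s ≥ -4; f(t,s) = 0 for s < -4.
t=0: f(0,0)=1
t=1: f(1,-1)=1 f(1,1)=1
t=2: f(2,-2)=1 f(2,0)=2 f(2,2)=1
t=3: f(3,-3)=1 f(3,-1)=3 f(3,1)=3 f(3,3)=1
t=4: f(4,-4)=1 f(4,-2)=4 f(4,0)=6 f(4,2)=4 f(4,4)=1
t=5: f(5,-3)=5 f(5,-1)=10 f(5,1)=10 f(5,3)=5 f(5,5)=1
Σ_s f(5,s) = 31
P = 31/32 = 31/32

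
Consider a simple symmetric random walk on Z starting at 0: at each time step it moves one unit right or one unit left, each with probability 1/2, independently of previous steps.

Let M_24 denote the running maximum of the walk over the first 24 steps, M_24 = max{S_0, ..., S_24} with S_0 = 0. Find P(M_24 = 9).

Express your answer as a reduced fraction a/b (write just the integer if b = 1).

Answer: 43263/2097152

Derivation:
Let M_24 = max(S_0,...,S_24). Use the reflection principle: for j ≥ 1, #{paths with M_24 ≥ j} = #{S_24 ≥ j} + #{S_24 ≥ j+1}.
By reflection, #{M_24 ≥ 9} = #{S_24 ≥ 9} + #{S_24 ≥ 10} = 536155 + 536155 = 1072310.
#{M_24 ≥ 10} = #{S_24 ≥ 10} + #{S_24 ≥ 11} = 536155 + 190051 = 726206.
#{M_24 = 9} = 1072310 - 726206 = 346104.
P(M_24 = 9) = 346104/16777216 = 43263/2097152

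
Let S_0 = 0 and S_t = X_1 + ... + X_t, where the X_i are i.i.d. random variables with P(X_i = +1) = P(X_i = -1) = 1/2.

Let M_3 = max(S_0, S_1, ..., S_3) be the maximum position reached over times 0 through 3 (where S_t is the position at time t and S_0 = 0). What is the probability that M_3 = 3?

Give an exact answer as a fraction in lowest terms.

Answer: 1/8

Derivation:
Let M_3 = max(S_0,...,S_3). Use the reflection principle: for j ≥ 1, #{paths with M_3 ≥ j} = #{S_3 ≥ j} + #{S_3 ≥ j+1}.
By reflection, #{M_3 ≥ 3} = #{S_3 ≥ 3} + #{S_3 ≥ 4} = 1 + 0 = 1.
#{M_3 ≥ 4} = #{S_3 ≥ 4} + #{S_3 ≥ 5} = 0 + 0 = 0.
#{M_3 = 3} = 1 - 0 = 1.
P(M_3 = 3) = 1/8 = 1/8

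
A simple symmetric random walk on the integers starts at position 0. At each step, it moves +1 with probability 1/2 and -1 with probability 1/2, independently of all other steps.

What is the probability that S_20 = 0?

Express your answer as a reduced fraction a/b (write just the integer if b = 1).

Answer: 46189/262144

Derivation:
To return to 0 after 20 steps: need exactly 10 steps of +1 and 10 of -1.
Favorable paths: C(20,10) = 184756
Total paths: 2^20 = 1048576
P = 184756/1048576 = 46189/262144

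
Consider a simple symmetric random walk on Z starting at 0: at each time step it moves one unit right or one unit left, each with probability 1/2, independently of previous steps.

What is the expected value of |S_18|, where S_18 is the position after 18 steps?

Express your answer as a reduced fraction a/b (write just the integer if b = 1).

S_18 takes values m ≡ 0 (mod 2) with |m| ≤ 18; P(S_18=m) = C(18,(18+m)/2)/2^18.
Total paths: 2^18 = 262144
Distribution: P(S=-18)=1/262144, P(S=-16)=18/262144, P(S=-14)=153/262144, P(S=-12)=816/262144, P(S=-10)=3060/262144, P(S=-8)=8568/262144, P(S=-6)=18564/262144, P(S=-4)=31824/262144, P(S=-2)=43758/262144, P(S=0)=48620/262144, P(S=2)=43758/262144, P(S=4)=31824/262144, P(S=6)=18564/262144, P(S=8)=8568/262144, P(S=10)=3060/262144, P(S=12)=816/262144, P(S=14)=153/262144, P(S=16)=18/262144, P(S=18)=1/262144
E[|S_18|] = Σ_m |m|·P(S_18=m) = 875160/262144 = 109395/32768

Answer: 109395/32768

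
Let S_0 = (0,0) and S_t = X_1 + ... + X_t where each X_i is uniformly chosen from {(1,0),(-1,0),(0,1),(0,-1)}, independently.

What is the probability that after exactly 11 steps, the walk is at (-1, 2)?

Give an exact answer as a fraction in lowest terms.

Let h be the number of horizontal steps (so 11-h are vertical). To end at (-1,2) need (h-1)/2 right-steps and ((11-h)+2)/2 up-steps.
Sum over h with 1 ≤ h ≤ 9, h ≡ 1 (mod 2), 11-h ≡ 0 (mod 2):
h=1: C(11,1)·C(1,0)·C(10,6) = 11·1·210 = 2310
h=3: C(11,3)·C(3,1)·C(8,5) = 165·3·56 = 27720
h=5: C(11,5)·C(5,2)·C(6,4) = 462·10·15 = 69300
h=7: C(11,7)·C(7,3)·C(4,3) = 330·35·4 = 46200
h=9: C(11,9)·C(9,4)·C(2,2) = 55·126·1 = 6930
Total favorable: 152460
Total paths: 4^11 = 4194304
P = 152460/4194304 = 38115/1048576

Answer: 38115/1048576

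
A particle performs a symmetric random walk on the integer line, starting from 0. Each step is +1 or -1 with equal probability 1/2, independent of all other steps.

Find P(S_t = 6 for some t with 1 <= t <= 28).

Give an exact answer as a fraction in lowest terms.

Count via complement. Let g(t,s) = #length-t paths at position s with S_1..S_t all ≠ 6.
g(t,s) = g(t-1,s-1) + g(t-1,s+1) for s ≠ 6; g(t,6) = 0.
t=0: g(0,0)=1
t=1: g(1,-1)=1 g(1,1)=1
t=2: g(2,-2)=1 g(2,0)=2 g(2,2)=1
t=3: g(3,-3)=1 g(3,-1)=3 g(3,1)=3 g(3,3)=1
t=4: g(4,-4)=1 g(4,-2)=4 g(4,0)=6 g(4,2)=4 g(4,4)=1
t=5: g(5,-5)=1 g(5,-3)=5 g(5,-1)=10 g(5,1)=10 g(5,3)=5 g(5,5)=1
t=6: g(6,-6)=1 g(6,-4)=6 g(6,-2)=15 g(6,0)=20 g(6,2)=15 g(6,4)=6
t=7: g(7,-7)=1 g(7,-5)=7 g(7,-3)=21 g(7,-1)=35 g(7,1)=35 g(7,3)=21 g(7,5)=6
t=8: g(8,-8)=1 g(8,-6)=8 g(8,-4)=28 g(8,-2)=56 g(8,0)=70 g(8,2)=56 g(8,4)=27
t=9: g(9,-9)=1 g(9,-7)=9 g(9,-5)=36 g(9,-3)=84 g(9,-1)=126 g(9,1)=126 g(9,3)=83 g(9,5)=27
t=10: g(10,-10)=1 g(10,-8)=10 g(10,-6)=45 g(10,-4)=120 g(10,-2)=210 g(10,0)=252 g(10,2)=209 g(10,4)=110
t=11: g(11,-11)=1 g(11,-9)=11 g(11,-7)=55 g(11,-5)=165 g(11,-3)=330 g(11,-1)=462 g(11,1)=461 g(11,3)=319 g(11,5)=110
t=12: g(12,-12)=1 g(12,-10)=12 g(12,-8)=66 g(12,-6)=220 g(12,-4)=495 g(12,-2)=792 g(12,0)=923 g(12,2)=780 g(12,4)=429
t=13: g(13,-13)=1 g(13,-11)=13 g(13,-9)=78 g(13,-7)=286 g(13,-5)=715 g(13,-3)=1287 g(13,-1)=1715 g(13,1)=1703 g(13,3)=1209 g(13,5)=429
t=14: g(14,-14)=1 g(14,-12)=14 g(14,-10)=91 g(14,-8)=364 g(14,-6)=1001 g(14,-4)=2002 g(14,-2)=3002 g(14,0)=3418 g(14,2)=2912 g(14,4)=1638
t=15: g(15,-15)=1 g(15,-13)=15 g(15,-11)=105 g(15,-9)=455 g(15,-7)=1365 g(15,-5)=3003 g(15,-3)=5004 g(15,-1)=6420 g(15,1)=6330 g(15,3)=4550 g(15,5)=1638
t=16: g(16,-16)=1 g(16,-14)=16 g(16,-12)=120 g(16,-10)=560 g(16,-8)=1820 g(16,-6)=4368 g(16,-4)=8007 g(16,-2)=11424 g(16,0)=12750 g(16,2)=10880 g(16,4)=6188
t=17: g(17,-17)=1 g(17,-15)=17 g(17,-13)=136 g(17,-11)=680 g(17,-9)=2380 g(17,-7)=6188 g(17,-5)=12375 g(17,-3)=19431 g(17,-1)=24174 g(17,1)=23630 g(17,3)=17068 g(17,5)=6188
t=18: g(18,-18)=1 g(18,-16)=18 g(18,-14)=153 g(18,-12)=816 g(18,-10)=3060 g(18,-8)=8568 g(18,-6)=18563 g(18,-4)=31806 g(18,-2)=43605 g(18,0)=47804 g(18,2)=40698 g(18,4)=23256
t=19: g(19,-19)=1 g(19,-17)=19 g(19,-15)=171 g(19,-13)=969 g(19,-11)=3876 g(19,-9)=11628 g(19,-7)=27131 g(19,-5)=50369 g(19,-3)=75411 g(19,-1)=91409 g(19,1)=88502 g(19,3)=63954 g(19,5)=23256
t=20: g(20,-20)=1 g(20,-18)=20 g(20,-16)=190 g(20,-14)=1140 g(20,-12)=4845 g(20,-10)=15504 g(20,-8)=38759 g(20,-6)=77500 g(20,-4)=125780 g(20,-2)=166820 g(20,0)=179911 g(20,2)=152456 g(20,4)=87210
t=21: g(21,-21)=1 g(21,-19)=21 g(21,-17)=210 g(21,-15)=1330 g(21,-13)=5985 g(21,-11)=20349 g(21,-9)=54263 g(21,-7)=116259 g(21,-5)=203280 g(21,-3)=292600 g(21,-1)=346731 g(21,1)=332367 g(21,3)=239666 g(21,5)=87210
t=22: g(22,-22)=1 g(22,-20)=22 g(22,-18)=231 g(22,-16)=1540 g(22,-14)=7315 g(22,-12)=26334 g(22,-10)=74612 g(22,-8)=170522 g(22,-6)=319539 g(22,-4)=495880 g(22,-2)=639331 g(22,0)=679098 g(22,2)=572033 g(22,4)=326876
t=23: g(23,-23)=1 g(23,-21)=23 g(23,-19)=253 g(23,-17)=1771 g(23,-15)=8855 g(23,-13)=33649 g(23,-11)=100946 g(23,-9)=245134 g(23,-7)=490061 g(23,-5)=815419 g(23,-3)=1135211 g(23,-1)=1318429 g(23,1)=1251131 g(23,3)=898909 g(23,5)=326876
t=24: g(24,-24)=1 g(24,-22)=24 g(24,-20)=276 g(24,-18)=2024 g(24,-16)=10626 g(24,-14)=42504 g(24,-12)=134595 g(24,-10)=346080 g(24,-8)=735195 g(24,-6)=1305480 g(24,-4)=1950630 g(24,-2)=2453640 g(24,0)=2569560 g(24,2)=2150040 g(24,4)=1225785
t=25: g(25,-25)=1 g(25,-23)=25 g(25,-21)=300 g(25,-19)=2300 g(25,-17)=12650 g(25,-15)=53130 g(25,-13)=177099 g(25,-11)=480675 g(25,-9)=1081275 g(25,-7)=2040675 g(25,-5)=3256110 g(25,-3)=4404270 g(25,-1)=5023200 g(25,1)=4719600 g(25,3)=3375825 g(25,5)=1225785
t=26: g(26,-26)=1 g(26,-24)=26 g(26,-22)=325 g(26,-20)=2600 g(26,-18)=14950 g(26,-16)=65780 g(26,-14)=230229 g(26,-12)=657774 g(26,-10)=1561950 g(26,-8)=3121950 g(26,-6)=5296785 g(26,-4)=7660380 g(26,-2)=9427470 g(26,0)=9742800 g(26,2)=8095425 g(26,4)=4601610
t=27: g(27,-27)=1 g(27,-25)=27 g(27,-23)=351 g(27,-21)=2925 g(27,-19)=17550 g(27,-17)=80730 g(27,-15)=296009 g(27,-13)=888003 g(27,-11)=2219724 g(27,-9)=4683900 g(27,-7)=8418735 g(27,-5)=12957165 g(27,-3)=17087850 g(27,-1)=19170270 g(27,1)=17838225 g(27,3)=12697035 g(27,5)=4601610
t=28: g(28,-28)=1 g(28,-26)=28 g(28,-24)=378 g(28,-22)=3276 g(28,-20)=20475 g(28,-18)=98280 g(28,-16)=376739 g(28,-14)=1184012 g(28,-12)=3107727 g(28,-10)=6903624 g(28,-8)=13102635 g(28,-6)=21375900 g(28,-4)=30045015 g(28,-2)=36258120 g(28,0)=37008495 g(28,2)=30535260 g(28,4)=17298645
Paths never hitting 6: Σ_s g(28,s) = 197318610
Paths hitting 6: 2^28 - 197318610 = 71116846
P = 71116846/268435456 = 35558423/134217728

Answer: 35558423/134217728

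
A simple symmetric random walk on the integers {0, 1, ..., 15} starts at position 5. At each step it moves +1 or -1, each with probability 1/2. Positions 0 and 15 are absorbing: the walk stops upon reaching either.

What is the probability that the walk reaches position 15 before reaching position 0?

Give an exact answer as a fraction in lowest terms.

Symmetric walk (p = 1/2): the harmonic-function argument gives P(hit 15 before 0 | start at 5) = a/N.
P = 5/15 = 1/3

Answer: 1/3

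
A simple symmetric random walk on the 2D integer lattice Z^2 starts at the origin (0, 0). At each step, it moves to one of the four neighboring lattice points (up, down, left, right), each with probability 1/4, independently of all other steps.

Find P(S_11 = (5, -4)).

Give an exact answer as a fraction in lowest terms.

Let h be the number of horizontal steps (so 11-h are vertical). To end at (5,-4) need (h+5)/2 right-steps and ((11-h)-4)/2 up-steps.
Sum over h with 5 ≤ h ≤ 7, h ≡ 1 (mod 2), 11-h ≡ 0 (mod 2):
h=5: C(11,5)·C(5,5)·C(6,1) = 462·1·6 = 2772
h=7: C(11,7)·C(7,6)·C(4,0) = 330·7·1 = 2310
Total favorable: 5082
Total paths: 4^11 = 4194304
P = 5082/4194304 = 2541/2097152

Answer: 2541/2097152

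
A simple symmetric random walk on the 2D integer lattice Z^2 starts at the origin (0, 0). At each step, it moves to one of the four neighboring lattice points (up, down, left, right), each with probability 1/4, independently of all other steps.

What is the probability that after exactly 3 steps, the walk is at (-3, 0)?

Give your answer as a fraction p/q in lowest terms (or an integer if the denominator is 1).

Let h be the number of horizontal steps (so 3-h are vertical). To end at (-3,0) need (h-3)/2 right-steps and ((3-h)+0)/2 up-steps.
Sum over h with 3 ≤ h ≤ 3, h ≡ 1 (mod 2), 3-h ≡ 0 (mod 2):
h=3: C(3,3)·C(3,0)·C(0,0) = 1·1·1 = 1
Total favorable: 1
Total paths: 4^3 = 64
P = 1/64 = 1/64

Answer: 1/64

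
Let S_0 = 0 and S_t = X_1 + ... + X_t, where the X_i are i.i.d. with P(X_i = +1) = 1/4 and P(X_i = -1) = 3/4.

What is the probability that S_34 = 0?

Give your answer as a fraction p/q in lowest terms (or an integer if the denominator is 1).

Answer: 75340571907153465/73786976294838206464

Derivation:
To be at 0 after 34 steps: need exactly 17 steps of +1 and 17 of -1.
Number of such sequences: C(34,17) = 2333606220
Each has probability (1/4)^17 · (3/4)^17 = 129140163/295147905179352825856
P = 2333606220 · 129140163/295147905179352825856 = 75340571907153465/73786976294838206464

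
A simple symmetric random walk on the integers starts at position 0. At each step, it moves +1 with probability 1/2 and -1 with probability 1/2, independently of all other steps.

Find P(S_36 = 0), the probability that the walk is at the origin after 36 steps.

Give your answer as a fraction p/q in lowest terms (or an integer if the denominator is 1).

Answer: 2268783825/17179869184

Derivation:
To return to 0 after 36 steps: need exactly 18 steps of +1 and 18 of -1.
Favorable paths: C(36,18) = 9075135300
Total paths: 2^36 = 68719476736
P = 9075135300/68719476736 = 2268783825/17179869184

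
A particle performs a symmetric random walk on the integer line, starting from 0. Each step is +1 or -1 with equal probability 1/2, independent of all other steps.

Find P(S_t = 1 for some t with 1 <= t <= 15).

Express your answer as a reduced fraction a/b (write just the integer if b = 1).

Count via complement. Let g(t,s) = #length-t paths at position s with S_1..S_t all ≠ 1.
g(t,s) = g(t-1,s-1) + g(t-1,s+1) for s ≠ 1; g(t,1) = 0.
t=0: g(0,0)=1
t=1: g(1,-1)=1
t=2: g(2,-2)=1 g(2,0)=1
t=3: g(3,-3)=1 g(3,-1)=2
t=4: g(4,-4)=1 g(4,-2)=3 g(4,0)=2
t=5: g(5,-5)=1 g(5,-3)=4 g(5,-1)=5
t=6: g(6,-6)=1 g(6,-4)=5 g(6,-2)=9 g(6,0)=5
t=7: g(7,-7)=1 g(7,-5)=6 g(7,-3)=14 g(7,-1)=14
t=8: g(8,-8)=1 g(8,-6)=7 g(8,-4)=20 g(8,-2)=28 g(8,0)=14
t=9: g(9,-9)=1 g(9,-7)=8 g(9,-5)=27 g(9,-3)=48 g(9,-1)=42
t=10: g(10,-10)=1 g(10,-8)=9 g(10,-6)=35 g(10,-4)=75 g(10,-2)=90 g(10,0)=42
t=11: g(11,-11)=1 g(11,-9)=10 g(11,-7)=44 g(11,-5)=110 g(11,-3)=165 g(11,-1)=132
t=12: g(12,-12)=1 g(12,-10)=11 g(12,-8)=54 g(12,-6)=154 g(12,-4)=275 g(12,-2)=297 g(12,0)=132
t=13: g(13,-13)=1 g(13,-11)=12 g(13,-9)=65 g(13,-7)=208 g(13,-5)=429 g(13,-3)=572 g(13,-1)=429
t=14: g(14,-14)=1 g(14,-12)=13 g(14,-10)=77 g(14,-8)=273 g(14,-6)=637 g(14,-4)=1001 g(14,-2)=1001 g(14,0)=429
t=15: g(15,-15)=1 g(15,-13)=14 g(15,-11)=90 g(15,-9)=350 g(15,-7)=910 g(15,-5)=1638 g(15,-3)=2002 g(15,-1)=1430
Paths never hitting 1: Σ_s g(15,s) = 6435
Paths hitting 1: 2^15 - 6435 = 26333
P = 26333/32768 = 26333/32768

Answer: 26333/32768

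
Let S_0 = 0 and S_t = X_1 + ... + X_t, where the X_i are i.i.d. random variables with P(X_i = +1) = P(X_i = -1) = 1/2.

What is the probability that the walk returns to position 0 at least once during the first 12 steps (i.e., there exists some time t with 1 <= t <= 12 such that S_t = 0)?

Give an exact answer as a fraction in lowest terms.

Answer: 793/1024

Derivation:
Count via complement. Let g(t,s) = #length-t paths at position s with S_1..S_t all ≠ 0.
g(t,s) = g(t-1,s-1) + g(t-1,s+1) for s ≠ 0; g(t,0) = 0.
t=0: g(0,0)=1
t=1: g(1,-1)=1 g(1,1)=1
t=2: g(2,-2)=1 g(2,2)=1
t=3: g(3,-3)=1 g(3,-1)=1 g(3,1)=1 g(3,3)=1
t=4: g(4,-4)=1 g(4,-2)=2 g(4,2)=2 g(4,4)=1
t=5: g(5,-5)=1 g(5,-3)=3 g(5,-1)=2 g(5,1)=2 g(5,3)=3 g(5,5)=1
t=6: g(6,-6)=1 g(6,-4)=4 g(6,-2)=5 g(6,2)=5 g(6,4)=4 g(6,6)=1
t=7: g(7,-7)=1 g(7,-5)=5 g(7,-3)=9 g(7,-1)=5 g(7,1)=5 g(7,3)=9 g(7,5)=5 g(7,7)=1
t=8: g(8,-8)=1 g(8,-6)=6 g(8,-4)=14 g(8,-2)=14 g(8,2)=14 g(8,4)=14 g(8,6)=6 g(8,8)=1
t=9: g(9,-9)=1 g(9,-7)=7 g(9,-5)=20 g(9,-3)=28 g(9,-1)=14 g(9,1)=14 g(9,3)=28 g(9,5)=20 g(9,7)=7 g(9,9)=1
t=10: g(10,-10)=1 g(10,-8)=8 g(10,-6)=27 g(10,-4)=48 g(10,-2)=42 g(10,2)=42 g(10,4)=48 g(10,6)=27 g(10,8)=8 g(10,10)=1
t=11: g(11,-11)=1 g(11,-9)=9 g(11,-7)=35 g(11,-5)=75 g(11,-3)=90 g(11,-1)=42 g(11,1)=42 g(11,3)=90 g(11,5)=75 g(11,7)=35 g(11,9)=9 g(11,11)=1
t=12: g(12,-12)=1 g(12,-10)=10 g(12,-8)=44 g(12,-6)=110 g(12,-4)=165 g(12,-2)=132 g(12,2)=132 g(12,4)=165 g(12,6)=110 g(12,8)=44 g(12,10)=10 g(12,12)=1
Paths never hitting 0: Σ_s g(12,s) = 924
Paths hitting 0: 2^12 - 924 = 3172
P = 3172/4096 = 793/1024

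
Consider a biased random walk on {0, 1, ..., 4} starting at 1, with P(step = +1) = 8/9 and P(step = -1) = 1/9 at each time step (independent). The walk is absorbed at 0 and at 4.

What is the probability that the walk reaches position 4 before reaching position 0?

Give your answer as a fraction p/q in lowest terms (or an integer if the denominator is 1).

Answer: 512/585

Derivation:
Biased walk: p = 8/9, q = 1/9, r = q/p = 1/8
Gambler's ruin: P(hit 4 before 0 | start at 1) = (1 - r^a)/(1 - r^N)
r^1 = 1/8; r^4 = 1/4096
P = (1 - 1/8) / (1 - 1/4096) = 7/8 / 4095/4096 = 512/585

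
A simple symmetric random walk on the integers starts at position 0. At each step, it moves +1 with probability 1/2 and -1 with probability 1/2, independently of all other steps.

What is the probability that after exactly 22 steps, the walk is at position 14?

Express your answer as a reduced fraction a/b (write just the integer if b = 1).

Answer: 7315/4194304

Derivation:
To reach position 14 after 22 steps: need 18 steps of +1 and 4 of -1.
Favorable paths: C(22,18) = 7315
Total paths: 2^22 = 4194304
P = 7315/4194304 = 7315/4194304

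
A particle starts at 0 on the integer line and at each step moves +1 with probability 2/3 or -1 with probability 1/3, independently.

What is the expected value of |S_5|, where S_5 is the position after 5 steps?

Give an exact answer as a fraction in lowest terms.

Answer: 185/81

Derivation:
S_5 takes values m ≡ 1 (mod 2) with |m| ≤ 5; P(S_5=m) = C(5,(5+m)/2) · (2/3)^((5+m)/2) · (1/3)^((5-m)/2).
Distribution: P(S=-5)=1/243, P(S=-3)=10/243, P(S=-1)=40/243, P(S=1)=80/243, P(S=3)=80/243, P(S=5)=32/243
E[|S_5|] = Σ_m |m|·P(S_5=m) = 185/81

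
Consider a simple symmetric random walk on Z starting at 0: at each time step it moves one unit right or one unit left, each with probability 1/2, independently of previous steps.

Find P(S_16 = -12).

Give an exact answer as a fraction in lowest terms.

To reach position -12 after 16 steps: need 2 steps of +1 and 14 of -1.
Favorable paths: C(16,2) = 120
Total paths: 2^16 = 65536
P = 120/65536 = 15/8192

Answer: 15/8192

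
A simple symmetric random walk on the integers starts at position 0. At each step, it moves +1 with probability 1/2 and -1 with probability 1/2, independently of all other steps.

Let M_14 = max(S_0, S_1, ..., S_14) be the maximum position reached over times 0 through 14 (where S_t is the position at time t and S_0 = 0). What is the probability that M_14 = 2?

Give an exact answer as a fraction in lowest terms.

Let M_14 = max(S_0,...,S_14). Use the reflection principle: for j ≥ 1, #{paths with M_14 ≥ j} = #{S_14 ≥ j} + #{S_14 ≥ j+1}.
By reflection, #{M_14 ≥ 2} = #{S_14 ≥ 2} + #{S_14 ≥ 3} = 6476 + 3473 = 9949.
#{M_14 ≥ 3} = #{S_14 ≥ 3} + #{S_14 ≥ 4} = 3473 + 3473 = 6946.
#{M_14 = 2} = 9949 - 6946 = 3003.
P(M_14 = 2) = 3003/16384 = 3003/16384

Answer: 3003/16384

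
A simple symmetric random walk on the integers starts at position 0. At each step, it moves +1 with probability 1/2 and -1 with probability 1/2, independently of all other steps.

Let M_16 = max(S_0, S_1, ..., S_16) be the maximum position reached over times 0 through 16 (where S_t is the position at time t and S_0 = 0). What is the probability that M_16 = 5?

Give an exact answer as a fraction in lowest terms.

Answer: 273/4096

Derivation:
Let M_16 = max(S_0,...,S_16). Use the reflection principle: for j ≥ 1, #{paths with M_16 ≥ j} = #{S_16 ≥ j} + #{S_16 ≥ j+1}.
By reflection, #{M_16 ≥ 5} = #{S_16 ≥ 5} + #{S_16 ≥ 6} = 6885 + 6885 = 13770.
#{M_16 ≥ 6} = #{S_16 ≥ 6} + #{S_16 ≥ 7} = 6885 + 2517 = 9402.
#{M_16 = 5} = 13770 - 9402 = 4368.
P(M_16 = 5) = 4368/65536 = 273/4096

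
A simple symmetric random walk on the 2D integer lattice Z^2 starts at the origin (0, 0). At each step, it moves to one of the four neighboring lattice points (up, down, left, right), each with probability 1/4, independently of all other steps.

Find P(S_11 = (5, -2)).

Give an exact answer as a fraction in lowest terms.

Answer: 9075/2097152

Derivation:
Let h be the number of horizontal steps (so 11-h are vertical). To end at (5,-2) need (h+5)/2 right-steps and ((11-h)-2)/2 up-steps.
Sum over h with 5 ≤ h ≤ 9, h ≡ 1 (mod 2), 11-h ≡ 0 (mod 2):
h=5: C(11,5)·C(5,5)·C(6,2) = 462·1·15 = 6930
h=7: C(11,7)·C(7,6)·C(4,1) = 330·7·4 = 9240
h=9: C(11,9)·C(9,7)·C(2,0) = 55·36·1 = 1980
Total favorable: 18150
Total paths: 4^11 = 4194304
P = 18150/4194304 = 9075/2097152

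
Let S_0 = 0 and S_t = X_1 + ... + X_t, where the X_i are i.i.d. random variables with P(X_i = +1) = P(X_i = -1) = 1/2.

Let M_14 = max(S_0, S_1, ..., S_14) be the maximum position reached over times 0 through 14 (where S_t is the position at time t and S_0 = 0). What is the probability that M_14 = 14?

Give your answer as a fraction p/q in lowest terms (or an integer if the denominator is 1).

Answer: 1/16384

Derivation:
Let M_14 = max(S_0,...,S_14). Use the reflection principle: for j ≥ 1, #{paths with M_14 ≥ j} = #{S_14 ≥ j} + #{S_14 ≥ j+1}.
By reflection, #{M_14 ≥ 14} = #{S_14 ≥ 14} + #{S_14 ≥ 15} = 1 + 0 = 1.
#{M_14 ≥ 15} = #{S_14 ≥ 15} + #{S_14 ≥ 16} = 0 + 0 = 0.
#{M_14 = 14} = 1 - 0 = 1.
P(M_14 = 14) = 1/16384 = 1/16384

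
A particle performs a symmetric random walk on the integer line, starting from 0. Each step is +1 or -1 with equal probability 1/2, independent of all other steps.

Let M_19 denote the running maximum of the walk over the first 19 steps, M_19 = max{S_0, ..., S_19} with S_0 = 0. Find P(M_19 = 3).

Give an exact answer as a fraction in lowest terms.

Answer: 37791/262144

Derivation:
Let M_19 = max(S_0,...,S_19). Use the reflection principle: for j ≥ 1, #{paths with M_19 ≥ j} = #{S_19 ≥ j} + #{S_19 ≥ j+1}.
By reflection, #{M_19 ≥ 3} = #{S_19 ≥ 3} + #{S_19 ≥ 4} = 169766 + 94184 = 263950.
#{M_19 ≥ 4} = #{S_19 ≥ 4} + #{S_19 ≥ 5} = 94184 + 94184 = 188368.
#{M_19 = 3} = 263950 - 188368 = 75582.
P(M_19 = 3) = 75582/524288 = 37791/262144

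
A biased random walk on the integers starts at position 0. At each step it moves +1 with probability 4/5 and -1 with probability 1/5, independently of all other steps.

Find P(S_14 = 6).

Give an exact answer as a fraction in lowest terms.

To reach position 6 after 14 steps: need 10 steps of +1 and 4 steps of -1.
Number of such sequences: C(14,10) = 1001
Each has probability (4/5)^10 · (1/5)^4 = 1048576/6103515625
P = 1001 · 1048576/6103515625 = 1049624576/6103515625

Answer: 1049624576/6103515625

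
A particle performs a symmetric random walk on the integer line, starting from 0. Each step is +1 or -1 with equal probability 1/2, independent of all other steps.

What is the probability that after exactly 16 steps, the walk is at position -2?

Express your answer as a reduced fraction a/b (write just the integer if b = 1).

Answer: 715/4096

Derivation:
To reach position -2 after 16 steps: need 7 steps of +1 and 9 of -1.
Favorable paths: C(16,7) = 11440
Total paths: 2^16 = 65536
P = 11440/65536 = 715/4096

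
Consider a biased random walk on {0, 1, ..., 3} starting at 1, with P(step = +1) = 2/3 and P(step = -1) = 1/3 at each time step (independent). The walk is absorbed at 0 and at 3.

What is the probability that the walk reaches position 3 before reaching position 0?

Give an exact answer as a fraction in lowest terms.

Biased walk: p = 2/3, q = 1/3, r = q/p = 1/2
Gambler's ruin: P(hit 3 before 0 | start at 1) = (1 - r^a)/(1 - r^N)
r^1 = 1/2; r^3 = 1/8
P = (1 - 1/2) / (1 - 1/8) = 1/2 / 7/8 = 4/7

Answer: 4/7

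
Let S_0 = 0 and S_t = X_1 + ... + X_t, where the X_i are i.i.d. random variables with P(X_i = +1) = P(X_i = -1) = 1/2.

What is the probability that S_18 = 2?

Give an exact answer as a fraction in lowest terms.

Answer: 21879/131072

Derivation:
To reach position 2 after 18 steps: need 10 steps of +1 and 8 of -1.
Favorable paths: C(18,10) = 43758
Total paths: 2^18 = 262144
P = 43758/262144 = 21879/131072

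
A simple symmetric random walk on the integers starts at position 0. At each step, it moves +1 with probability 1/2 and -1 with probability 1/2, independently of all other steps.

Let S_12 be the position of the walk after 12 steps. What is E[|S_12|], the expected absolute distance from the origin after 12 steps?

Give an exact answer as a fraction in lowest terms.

S_12 takes values m ≡ 0 (mod 2) with |m| ≤ 12; P(S_12=m) = C(12,(12+m)/2)/2^12.
Total paths: 2^12 = 4096
Distribution: P(S=-12)=1/4096, P(S=-10)=12/4096, P(S=-8)=66/4096, P(S=-6)=220/4096, P(S=-4)=495/4096, P(S=-2)=792/4096, P(S=0)=924/4096, P(S=2)=792/4096, P(S=4)=495/4096, P(S=6)=220/4096, P(S=8)=66/4096, P(S=10)=12/4096, P(S=12)=1/4096
E[|S_12|] = Σ_m |m|·P(S_12=m) = 11088/4096 = 693/256

Answer: 693/256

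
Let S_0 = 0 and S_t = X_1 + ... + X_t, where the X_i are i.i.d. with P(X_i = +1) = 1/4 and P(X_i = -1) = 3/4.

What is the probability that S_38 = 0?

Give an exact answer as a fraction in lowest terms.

Answer: 5135054769461249325/9444732965739290427392

Derivation:
To be at 0 after 38 steps: need exactly 19 steps of +1 and 19 of -1.
Number of such sequences: C(38,19) = 35345263800
Each has probability (1/4)^19 · (3/4)^19 = 1162261467/75557863725914323419136
P = 35345263800 · 1162261467/75557863725914323419136 = 5135054769461249325/9444732965739290427392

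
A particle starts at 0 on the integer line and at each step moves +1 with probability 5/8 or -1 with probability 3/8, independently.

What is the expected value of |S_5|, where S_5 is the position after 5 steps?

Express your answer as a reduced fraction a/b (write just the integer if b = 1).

Answer: 4315/2048

Derivation:
S_5 takes values m ≡ 1 (mod 2) with |m| ≤ 5; P(S_5=m) = C(5,(5+m)/2) · (5/8)^((5+m)/2) · (3/8)^((5-m)/2).
Distribution: P(S=-5)=243/32768, P(S=-3)=2025/32768, P(S=-1)=3375/16384, P(S=1)=5625/16384, P(S=3)=9375/32768, P(S=5)=3125/32768
E[|S_5|] = Σ_m |m|·P(S_5=m) = 4315/2048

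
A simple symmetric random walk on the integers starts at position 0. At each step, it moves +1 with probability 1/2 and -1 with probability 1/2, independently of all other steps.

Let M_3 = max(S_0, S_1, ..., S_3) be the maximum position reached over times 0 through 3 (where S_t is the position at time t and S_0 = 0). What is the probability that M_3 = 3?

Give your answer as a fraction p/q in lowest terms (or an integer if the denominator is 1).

Answer: 1/8

Derivation:
Let M_3 = max(S_0,...,S_3). Use the reflection principle: for j ≥ 1, #{paths with M_3 ≥ j} = #{S_3 ≥ j} + #{S_3 ≥ j+1}.
By reflection, #{M_3 ≥ 3} = #{S_3 ≥ 3} + #{S_3 ≥ 4} = 1 + 0 = 1.
#{M_3 ≥ 4} = #{S_3 ≥ 4} + #{S_3 ≥ 5} = 0 + 0 = 0.
#{M_3 = 3} = 1 - 0 = 1.
P(M_3 = 3) = 1/8 = 1/8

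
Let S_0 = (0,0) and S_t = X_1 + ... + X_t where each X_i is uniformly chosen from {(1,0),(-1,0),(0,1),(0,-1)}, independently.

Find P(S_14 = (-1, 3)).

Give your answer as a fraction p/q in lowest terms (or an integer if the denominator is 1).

Let h be the number of horizontal steps (so 14-h are vertical). To end at (-1,3) need (h-1)/2 right-steps and ((14-h)+3)/2 up-steps.
Sum over h with 1 ≤ h ≤ 11, h ≡ 1 (mod 2), 14-h ≡ 1 (mod 2):
h=1: C(14,1)·C(1,0)·C(13,8) = 14·1·1287 = 18018
h=3: C(14,3)·C(3,1)·C(11,7) = 364·3·330 = 360360
h=5: C(14,5)·C(5,2)·C(9,6) = 2002·10·84 = 1681680
h=7: C(14,7)·C(7,3)·C(7,5) = 3432·35·21 = 2522520
h=9: C(14,9)·C(9,4)·C(5,4) = 2002·126·5 = 1261260
h=11: C(14,11)·C(11,5)·C(3,3) = 364·462·1 = 168168
Total favorable: 6012006
Total paths: 4^14 = 268435456
P = 6012006/268435456 = 3006003/134217728

Answer: 3006003/134217728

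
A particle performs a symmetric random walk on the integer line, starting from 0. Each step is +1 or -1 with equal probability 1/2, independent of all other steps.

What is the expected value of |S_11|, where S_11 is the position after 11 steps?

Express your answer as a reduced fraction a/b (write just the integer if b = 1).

S_11 takes values m ≡ 1 (mod 2) with |m| ≤ 11; P(S_11=m) = C(11,(11+m)/2)/2^11.
Total paths: 2^11 = 2048
Distribution: P(S=-11)=1/2048, P(S=-9)=11/2048, P(S=-7)=55/2048, P(S=-5)=165/2048, P(S=-3)=330/2048, P(S=-1)=462/2048, P(S=1)=462/2048, P(S=3)=330/2048, P(S=5)=165/2048, P(S=7)=55/2048, P(S=9)=11/2048, P(S=11)=1/2048
E[|S_11|] = Σ_m |m|·P(S_11=m) = 5544/2048 = 693/256

Answer: 693/256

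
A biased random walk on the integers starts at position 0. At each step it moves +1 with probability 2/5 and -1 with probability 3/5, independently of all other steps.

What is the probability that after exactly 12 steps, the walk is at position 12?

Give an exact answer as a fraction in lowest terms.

To reach position 12 after 12 steps: need 12 steps of +1 and 0 steps of -1.
Number of such sequences: C(12,12) = 1
Each has probability (2/5)^12 · (3/5)^0 = 4096/244140625
P = 1 · 4096/244140625 = 4096/244140625

Answer: 4096/244140625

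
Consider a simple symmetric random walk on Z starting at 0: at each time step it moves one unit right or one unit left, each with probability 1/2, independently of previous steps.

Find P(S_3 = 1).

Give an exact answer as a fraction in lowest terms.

Answer: 3/8

Derivation:
To reach position 1 after 3 steps: need 2 steps of +1 and 1 of -1.
Favorable paths: C(3,2) = 3
Total paths: 2^3 = 8
P = 3/8 = 3/8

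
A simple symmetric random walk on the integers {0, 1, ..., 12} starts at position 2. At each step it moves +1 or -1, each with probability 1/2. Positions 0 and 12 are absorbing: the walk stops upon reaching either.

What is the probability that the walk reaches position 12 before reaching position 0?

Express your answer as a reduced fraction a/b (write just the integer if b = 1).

Answer: 1/6

Derivation:
Symmetric walk (p = 1/2): the harmonic-function argument gives P(hit 12 before 0 | start at 2) = a/N.
P = 2/12 = 1/6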